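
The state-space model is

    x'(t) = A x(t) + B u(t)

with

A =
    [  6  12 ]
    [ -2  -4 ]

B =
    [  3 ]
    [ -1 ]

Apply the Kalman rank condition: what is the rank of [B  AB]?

AB = [[6], [-2]]
Controllability matrix C = [B  AB] = [[3, 6], [-1, -2]]
Every column of C is a scalar multiple of column 1 = [3, -1] (multipliers 1, 2), so the columns span a one-dimensional space.
C ≠ 0, hence rank(C) = 1.
rank(C) = 1 < n = 2, so the pair (A, B) is not completely controllable.

1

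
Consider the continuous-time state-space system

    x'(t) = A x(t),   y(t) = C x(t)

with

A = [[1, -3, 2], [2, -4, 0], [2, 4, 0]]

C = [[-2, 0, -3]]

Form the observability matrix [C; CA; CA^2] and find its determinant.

CA = [[-8, -6, -4]]
CA^2 = [[-28, 32, -16]]
Observability matrix O = [C; CA; CA^2] = [[-2, 0, -3], [-8, -6, -4], [-28, 32, -16]]
Expanding along the first row, det(O) = (-2)·((-6)·(-16) - (-4)·32) - 0·((-8)·(-16) - (-4)·(-28)) + (-3)·((-8)·32 - (-6)·(-28)) = (-2)·224 - 0·16 + (-3)·(-424) = 824
Since det(O) ≠ 0, rank(O) = 3 and the system is completely observable.

824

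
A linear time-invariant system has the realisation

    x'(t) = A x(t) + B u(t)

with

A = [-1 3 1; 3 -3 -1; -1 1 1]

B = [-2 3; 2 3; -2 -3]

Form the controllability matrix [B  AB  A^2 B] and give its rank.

AB = [[6, 3], [-10, 3], [2, -3]]
A^2B = [[-34, 3], [46, 3], [-14, -3]]
Controllability matrix C = [B  AB  A^2B] = [[-2, 3, 6, 3, -34, 3], [2, 3, -10, 3, 46, 3], [-2, -3, 2, -3, -14, -3]]
Take the 3×3 submatrix of C formed by columns 1, 2, 3: [[-2, 3, 6], [2, 3, -10], [-2, -3, 2]]. Its determinant is (-2)·(3·2 - (-10)·(-3)) - 3·(2·2 - (-10)·(-2)) + 6·(2·(-3) - 3·(-2)) = (-2)·(-24) - 3·(-16) + 6·0 = 96 ≠ 0.
So rank(C) ≥ 3; since C has 3 rows, rank(C) = 3.
rank(C) = 3 = n, so the pair (A, B) is completely controllable.

3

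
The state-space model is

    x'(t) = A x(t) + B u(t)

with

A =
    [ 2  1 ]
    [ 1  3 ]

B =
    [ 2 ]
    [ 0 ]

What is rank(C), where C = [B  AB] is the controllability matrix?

AB = [[4], [2]]
Controllability matrix C = [B  AB] = [[2, 4], [0, 2]]
det(C) = 2·2 - 4·0 = 4 - 0 = 4 ≠ 0, so rank(C) = 2.
rank(C) = 2 = n, so the pair (A, B) is completely controllable.

2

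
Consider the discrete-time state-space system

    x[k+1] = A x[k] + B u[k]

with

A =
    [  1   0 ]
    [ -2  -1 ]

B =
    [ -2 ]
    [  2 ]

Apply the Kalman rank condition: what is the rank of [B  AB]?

1

AB = [[-2], [2]]
Controllability matrix C = [B  AB] = [[-2, -2], [2, 2]]
Every column of C is a scalar multiple of column 1 = [-2, 2] (multipliers 1, 1), so the columns span a one-dimensional space.
C ≠ 0, hence rank(C) = 1.
rank(C) = 1 < n = 2, so the pair (A, B) is not completely controllable.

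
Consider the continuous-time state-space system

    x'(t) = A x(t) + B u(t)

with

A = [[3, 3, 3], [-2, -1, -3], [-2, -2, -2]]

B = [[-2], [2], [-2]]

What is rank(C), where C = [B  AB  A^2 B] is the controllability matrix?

AB = [[-6], [8], [4]]
A^2B = [[18], [-8], [-12]]
Controllability matrix C = [B  AB  A^2B] = [[-2, -6, 18], [2, 8, -8], [-2, 4, -12]]
det(C) = (-2)·(8·(-12) - (-8)·4) - (-6)·(2·(-12) - (-8)·(-2)) + 18·(2·4 - 8·(-2)) = (-2)·(-64) - (-6)·(-40) + 18·24 = 320 ≠ 0, so rank(C) = 3.
rank(C) = 3 = n, so the pair (A, B) is completely controllable.

3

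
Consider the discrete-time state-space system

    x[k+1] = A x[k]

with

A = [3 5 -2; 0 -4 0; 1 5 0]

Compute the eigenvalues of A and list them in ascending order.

det(zI - A) = z^3 - (tr A)z^2 + (M11 + M22 + M33)z - det A, where Mii is the 2×2 principal minor of A obtained by deleting row i and column i.
tr A = 3 + (-4) + 0 = -1; M11 = (-4)·0 - 0·5 = 0 - 0 = 0; M22 = 3·0 - (-2)·1 = 0 - (-2) = 2; M33 = 3·(-4) - 5·0 = -12 - 0 = -12; sum of minors = -10.
det A = 3·((-4)·0 - 0·5) - 5·(0·0 - 0·1) + (-2)·(0·5 - (-4)·1) = 3·0 - 5·0 + (-2)·4 = -8.
So p(z) = det(zI - A) = z^3 + z^2 - 10z + 8.
Rational-root test: any integer root divides 8. Testing small divisors, z = 1 works: p(1) = 1 + 1 + (-10) + 8 = 0, so (z - 1) is a factor.
Dividing, p(z) = (z - 1)(z^2 + 2z - 8).
Factor z^2 + 2z - 8: two numbers with sum -2 and product -8 are 2 and -4, so z^2 + 2z - 8 = (z - 2)(z + 4).
Hence p(z) = (z - 2) (z - 1) (z + 4), with roots -4, 1, 2.

-4, 1, 2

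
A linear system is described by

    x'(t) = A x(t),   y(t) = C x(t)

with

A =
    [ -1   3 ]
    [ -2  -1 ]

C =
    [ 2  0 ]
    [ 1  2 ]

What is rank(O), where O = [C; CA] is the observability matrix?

2

CA = [[-2, 6], [-5, 1]]
Observability matrix O = [C; CA] = [[2, 0], [1, 2], [-2, 6], [-5, 1]]
Take the 2×2 submatrix of O formed by rows 1, 2: [[2, 0], [1, 2]]. Its determinant is 2·2 - 0·1 = 4 - 0 = 4 ≠ 0.
So rank(O) ≥ 2; since O has 2 columns, rank(O) = 2.
rank(O) = 2 = n, so the pair (A, C) is completely observable.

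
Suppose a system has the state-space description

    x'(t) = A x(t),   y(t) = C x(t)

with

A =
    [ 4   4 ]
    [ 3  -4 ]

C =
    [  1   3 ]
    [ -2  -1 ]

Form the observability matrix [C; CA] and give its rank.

CA = [[13, -8], [-11, -4]]
Observability matrix O = [C; CA] = [[1, 3], [-2, -1], [13, -8], [-11, -4]]
Take the 2×2 submatrix of O formed by rows 1, 2: [[1, 3], [-2, -1]]. Its determinant is 1·(-1) - 3·(-2) = -1 - (-6) = 5 ≠ 0.
So rank(O) ≥ 2; since O has 2 columns, rank(O) = 2.
rank(O) = 2 = n, so the pair (A, C) is completely observable.

2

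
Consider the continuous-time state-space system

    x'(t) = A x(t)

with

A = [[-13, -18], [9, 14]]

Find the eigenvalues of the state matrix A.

-4, 5

det(sI - A) = s^2 - (tr A)s + det A, with tr A = (-13) + 14 = 1 and det A = (-13)·14 - (-18)·9 = -182 - (-162) = -20.
So p(s) = det(sI - A) = s^2 - s - 20.
Factor s^2 - s - 20: two numbers with sum 1 and product -20 are 5 and -4, so s^2 - s - 20 = (s - 5)(s + 4).
Hence p(s) = (s - 5) (s + 4), with roots -4, 5.
At least one eigenvalue has non-negative real part, so the system is not asymptotically stable.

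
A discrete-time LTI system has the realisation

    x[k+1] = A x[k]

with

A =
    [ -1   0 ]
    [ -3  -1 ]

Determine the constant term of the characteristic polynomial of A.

For a 2×2 matrix, det(zI - A) = z^2 - (tr A)z + det A.
tr A = -2, det A = 1.
So p(z) = z^2 + 2z + 1.
The constant term is 1.

1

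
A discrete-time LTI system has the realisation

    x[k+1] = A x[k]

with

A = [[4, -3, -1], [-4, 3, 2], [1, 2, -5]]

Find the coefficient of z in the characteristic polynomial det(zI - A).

Expand det(zI - A) for the 3×3 matrix.
p(z) = z^3 - 2z^2 - 38z + 11.
(Check: constant term = det(-A) = (-1)^3 det A = 11; coefficient of z^2 = -tr A = -2.)
The coefficient of z is -38.

-38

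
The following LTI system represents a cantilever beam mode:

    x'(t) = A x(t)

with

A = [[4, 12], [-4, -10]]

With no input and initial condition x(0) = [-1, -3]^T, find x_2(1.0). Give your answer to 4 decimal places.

1.2323

det(sI - A) = s^2 - (tr A)s + det A, with tr A = 4 + (-10) = -6 and det A = 4·(-10) - 12·(-4) = -40 - (-48) = 8.
So p(s) = det(sI - A) = s^2 + 6s + 8.
Factor s^2 + 6s + 8: two numbers with sum -6 and product 8 are -2 and -4, so s^2 + 6s + 8 = (s + 2)(s + 4).
Hence p(s) = (s + 2) (s + 4), with roots -4, -2.
The eigenvalues -4, -2 are distinct and real, so A is diagonalisable and x(t) = e^{At} x(0) = V diag(e^{λ_i t}) V^{-1} x(0), where the columns of V are the eigenvectors.
λ = -4: A - (-4)I = [[8, 12], [-4, -6]]. Row 1 gives 8·v1 + 12·v2 = 0, so take v_1 = [-3, 2]^T.
λ = -2: A - (-2)I = [[6, 12], [-4, -8]]. Row 1 gives 6·v1 + 12·v2 = 0, so take v_2 = [2, -1]^T.
V = [v_1 v_2] = [[-3, 2], [2, -1]] has det V = -1, so V^{-1} = adj(V)/det V = [[1, 2], [2, 3]].
Modal coordinates z(0) = V^{-1} x(0): 1·(-1) + 2·(-3) = -7; 2·(-1) + 3·(-3) = -11; so z(0) = [-7, -11]^T.
x_2(t) = Σ_i (v_i)_2 · z_i(0) · e^{λ_i t} (row 2 of V times the modal terms).
x_2(1.0) = 2·(-7)·e^{-4·1.0} + (-1)·(-11)·e^{-2·1.0} = (-14)·0.018316 + 11·0.135335 = 1.2323.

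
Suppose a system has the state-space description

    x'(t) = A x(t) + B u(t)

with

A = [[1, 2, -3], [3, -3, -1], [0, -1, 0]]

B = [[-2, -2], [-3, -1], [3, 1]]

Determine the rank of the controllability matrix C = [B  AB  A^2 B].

AB = [[-17, -7], [0, -4], [3, 1]]
A^2B = [[-26, -18], [-54, -10], [0, 4]]
Controllability matrix C = [B  AB  A^2B] = [[-2, -2, -17, -7, -26, -18], [-3, -1, 0, -4, -54, -10], [3, 1, 3, 1, 0, 4]]
Take the 3×3 submatrix of C formed by columns 1, 2, 3: [[-2, -2, -17], [-3, -1, 0], [3, 1, 3]]. Its determinant is (-2)·((-1)·3 - 0·1) - (-2)·((-3)·3 - 0·3) + (-17)·((-3)·1 - (-1)·3) = (-2)·(-3) - (-2)·(-9) + (-17)·0 = -12 ≠ 0.
So rank(C) ≥ 3; since C has 3 rows, rank(C) = 3.
rank(C) = 3 = n, so the pair (A, B) is completely controllable.

3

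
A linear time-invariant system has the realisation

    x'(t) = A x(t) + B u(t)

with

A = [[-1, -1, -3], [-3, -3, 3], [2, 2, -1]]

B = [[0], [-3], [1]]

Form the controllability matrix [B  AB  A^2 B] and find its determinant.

81

AB = [[0], [12], [-7]]
A^2B = [[9], [-57], [31]]
Controllability matrix C = [B  AB  A^2B] = [[0, 0, 9], [-3, 12, -57], [1, -7, 31]]
Expanding along the first row, det(C) = 0·(12·31 - (-57)·(-7)) - 0·((-3)·31 - (-57)·1) + 9·((-3)·(-7) - 12·1) = 0·(-27) - 0·(-36) + 9·9 = 81
Since det(C) ≠ 0, rank(C) = 3 and the system is completely controllable.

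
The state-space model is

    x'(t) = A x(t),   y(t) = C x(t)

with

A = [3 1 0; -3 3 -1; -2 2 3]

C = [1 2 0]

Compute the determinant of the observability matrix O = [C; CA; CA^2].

-37

CA = [[-3, 7, -2]]
CA^2 = [[-26, 14, -13]]
Observability matrix O = [C; CA; CA^2] = [[1, 2, 0], [-3, 7, -2], [-26, 14, -13]]
Expanding along the first row, det(O) = 1·(7·(-13) - (-2)·14) - 2·((-3)·(-13) - (-2)·(-26)) + 0·((-3)·14 - 7·(-26)) = 1·(-63) - 2·(-13) + 0·140 = -37
Since det(O) ≠ 0, rank(O) = 3 and the system is completely observable.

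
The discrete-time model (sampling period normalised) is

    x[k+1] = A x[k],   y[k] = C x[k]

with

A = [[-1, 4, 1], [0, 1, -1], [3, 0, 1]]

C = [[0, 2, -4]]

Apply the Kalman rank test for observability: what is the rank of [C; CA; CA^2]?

CA = [[-12, 2, -6]]
CA^2 = [[-6, -46, -20]]
Observability matrix O = [C; CA; CA^2] = [[0, 2, -4], [-12, 2, -6], [-6, -46, -20]]
det(O) = 0·(2·(-20) - (-6)·(-46)) - 2·((-12)·(-20) - (-6)·(-6)) + (-4)·((-12)·(-46) - 2·(-6)) = 0·(-316) - 2·204 + (-4)·564 = -2664 ≠ 0, so rank(O) = 3.
rank(O) = 3 = n, so the pair (A, C) is completely observable.

3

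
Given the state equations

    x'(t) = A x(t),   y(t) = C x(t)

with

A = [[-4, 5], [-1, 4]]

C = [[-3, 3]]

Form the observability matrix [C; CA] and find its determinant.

CA = [[9, -3]]
Observability matrix O = [C; CA] = [[-3, 3], [9, -3]]
det(O) = (-3)·(-3) - 3·9 = 9 - 27 = -18
Since det(O) ≠ 0, rank(O) = 2 and the system is completely observable.

-18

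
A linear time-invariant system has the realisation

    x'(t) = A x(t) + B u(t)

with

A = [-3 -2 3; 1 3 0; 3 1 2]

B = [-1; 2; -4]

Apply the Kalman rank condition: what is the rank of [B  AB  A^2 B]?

3

AB = [[-13], [5], [-9]]
A^2B = [[2], [2], [-52]]
Controllability matrix C = [B  AB  A^2B] = [[-1, -13, 2], [2, 5, 2], [-4, -9, -52]]
det(C) = (-1)·(5·(-52) - 2·(-9)) - (-13)·(2·(-52) - 2·(-4)) + 2·(2·(-9) - 5·(-4)) = (-1)·(-242) - (-13)·(-96) + 2·2 = -1002 ≠ 0, so rank(C) = 3.
rank(C) = 3 = n, so the pair (A, B) is completely controllable.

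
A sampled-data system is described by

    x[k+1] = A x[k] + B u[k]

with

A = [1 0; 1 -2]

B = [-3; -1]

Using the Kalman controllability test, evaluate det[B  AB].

AB = [[-3], [-1]]
Controllability matrix C = [B  AB] = [[-3, -3], [-1, -1]]
det(C) = (-3)·(-1) - (-3)·(-1) = 3 - 3 = 0
Since det(C) = 0, rank(C) < 2 and the system is not completely controllable.

0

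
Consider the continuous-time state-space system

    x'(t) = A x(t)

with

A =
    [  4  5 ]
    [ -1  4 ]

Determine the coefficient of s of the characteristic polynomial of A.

For a 2×2 matrix, det(sI - A) = s^2 - (tr A)s + det A.
tr A = 8, det A = 21.
So p(s) = s^2 - 8s + 21.
The coefficient of s is -8.

-8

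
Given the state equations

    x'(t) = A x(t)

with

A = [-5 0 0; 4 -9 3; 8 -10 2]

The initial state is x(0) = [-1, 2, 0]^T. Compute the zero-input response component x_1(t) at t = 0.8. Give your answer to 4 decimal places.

-0.0183

det(sI - A) = s^3 - (tr A)s^2 + (M11 + M22 + M33)s - det A, where Mii is the 2×2 principal minor of A obtained by deleting row i and column i.
tr A = (-5) + (-9) + 2 = -12; M11 = (-9)·2 - 3·(-10) = -18 - (-30) = 12; M22 = (-5)·2 - 0·8 = -10 - 0 = -10; M33 = (-5)·(-9) - 0·4 = 45 - 0 = 45; sum of minors = 47.
det A = (-5)·((-9)·2 - 3·(-10)) - 0·(4·2 - 3·8) + 0·(4·(-10) - (-9)·8) = (-5)·12 - 0·(-16) + 0·32 = -60.
So p(s) = det(sI - A) = s^3 + 12s^2 + 47s + 60.
Rational-root test: any integer root divides 60. Testing small divisors, s = -3 works: p(-3) = -27 + 108 + (-141) + 60 = 0, so (s + 3) is a factor.
Dividing, p(s) = (s + 3)(s^2 + 9s + 20).
Factor s^2 + 9s + 20: two numbers with sum -9 and product 20 are -4 and -5, so s^2 + 9s + 20 = (s + 4)(s + 5).
Hence p(s) = (s + 3) (s + 4) (s + 5), with roots -5, -4, -3.
The eigenvalues -5, -4, -3 are distinct and real, so A is diagonalisable and x(t) = e^{At} x(0) = V diag(e^{λ_i t}) V^{-1} x(0), where the columns of V are the eigenvectors.
λ = -5: A - (-5)I = [[0, 0, 0], [4, -4, 3], [8, -10, 7]]. v must be orthogonal to every row; (row 2) × (row 3) = [2, -4, -8], so take v_1 = [1, -2, -4]^T.
λ = -4: A - (-4)I = [[-1, 0, 0], [4, -5, 3], [8, -10, 6]]. v must be orthogonal to every row; (row 1) × (row 2) = [0, 3, 5], so take v_2 = [0, 3, 5]^T.
λ = -3: A - (-3)I = [[-2, 0, 0], [4, -6, 3], [8, -10, 5]]. v must be orthogonal to every row; (row 1) × (row 2) = [0, 6, 12], so take v_3 = [0, 1, 2]^T.
V = [v_1 v_2 v_3] = [[1, 0, 0], [-2, 3, 1], [-4, 5, 2]] has det V = 1, so V^{-1} = adj(V)/det V = [[1, 0, 0], [0, 2, -1], [2, -5, 3]].
Modal coordinates z(0) = V^{-1} x(0): 1·(-1) + 0·2 + 0·0 = -1; 0·(-1) + 2·2 + (-1)·0 = 4; 2·(-1) + (-5)·2 + 3·0 = -12; so z(0) = [-1, 4, -12]^T.
x_1(t) = Σ_i (v_i)_1 · z_i(0) · e^{λ_i t} (row 1 of V times the modal terms).
x_1(0.8) = 1·(-1)·e^{-5·0.8} + 0·4·e^{-4·0.8} + 0·(-12)·e^{-3·0.8} = (-1)·0.018316 + 0·0.040762 + 0·0.090718 = -0.0183.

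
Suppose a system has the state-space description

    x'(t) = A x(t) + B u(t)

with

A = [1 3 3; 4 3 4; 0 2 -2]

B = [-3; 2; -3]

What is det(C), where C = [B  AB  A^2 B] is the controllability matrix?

-4500

AB = [[-6], [-18], [10]]
A^2B = [[-30], [-38], [-56]]
Controllability matrix C = [B  AB  A^2B] = [[-3, -6, -30], [2, -18, -38], [-3, 10, -56]]
Expanding along the first row, det(C) = (-3)·((-18)·(-56) - (-38)·10) - (-6)·(2·(-56) - (-38)·(-3)) + (-30)·(2·10 - (-18)·(-3)) = (-3)·1388 - (-6)·(-226) + (-30)·(-34) = -4500
Since det(C) ≠ 0, rank(C) = 3 and the system is completely controllable.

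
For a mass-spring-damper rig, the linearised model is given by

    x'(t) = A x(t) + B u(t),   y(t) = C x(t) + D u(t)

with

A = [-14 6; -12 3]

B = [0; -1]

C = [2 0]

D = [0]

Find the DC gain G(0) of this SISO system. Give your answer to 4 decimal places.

-0.4000

G(0) = C(-A)^{-1}B + D = -C A^{-1} B + D.
det A = 30, so A^{-1} = (1/30)·adj(A) = [[1/10, -1/5], [2/5, -7/15]]
A^{-1} B = [1/5, 7/15]^T
C A^{-1} B = 2/5
G(0) = D - C A^{-1} B = 0 - (2/5) = -2/5 ≈ -0.4000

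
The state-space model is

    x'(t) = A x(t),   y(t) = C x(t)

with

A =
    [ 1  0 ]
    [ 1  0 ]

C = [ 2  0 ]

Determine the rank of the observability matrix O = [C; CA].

CA = [[2, 0]]
Observability matrix O = [C; CA] = [[2, 0], [2, 0]]
Every row of O is a scalar multiple of row 1 = [2, 0] (multipliers 1, 1), so the rows span a one-dimensional space.
O ≠ 0, hence rank(O) = 1.
rank(O) = 1 < n = 2, so the pair (A, C) is not completely observable.

1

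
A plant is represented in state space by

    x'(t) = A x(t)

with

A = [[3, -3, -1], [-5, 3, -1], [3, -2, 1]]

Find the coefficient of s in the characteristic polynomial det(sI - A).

Expand det(sI - A) for the 3×3 matrix.
p(s) = s^3 - 7s^2 + s + 4.
(Check: constant term = det(-A) = (-1)^3 det A = 4; coefficient of s^2 = -tr A = -7.)
The coefficient of s is 1.

1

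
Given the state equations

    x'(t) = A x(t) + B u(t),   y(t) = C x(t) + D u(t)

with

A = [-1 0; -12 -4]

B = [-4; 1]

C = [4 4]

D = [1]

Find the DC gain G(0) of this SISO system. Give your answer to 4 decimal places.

34.0000

G(0) = C(-A)^{-1}B + D = -C A^{-1} B + D.
det A = 4, so A^{-1} = (1/4)·adj(A) = [[-1, 0], [3, -1/4]]
A^{-1} B = [4, -49/4]^T
C A^{-1} B = -33
G(0) = D - C A^{-1} B = 1 - (-33) = 34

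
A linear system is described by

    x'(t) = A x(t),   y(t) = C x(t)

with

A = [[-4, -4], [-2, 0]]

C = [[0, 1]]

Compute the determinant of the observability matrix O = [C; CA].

2

CA = [[-2, 0]]
Observability matrix O = [C; CA] = [[0, 1], [-2, 0]]
det(O) = 0·0 - 1·(-2) = 0 - (-2) = 2
Since det(O) ≠ 0, rank(O) = 2 and the system is completely observable.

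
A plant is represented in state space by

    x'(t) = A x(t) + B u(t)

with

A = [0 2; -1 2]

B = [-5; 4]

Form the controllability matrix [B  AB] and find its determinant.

-97

AB = [[8], [13]]
Controllability matrix C = [B  AB] = [[-5, 8], [4, 13]]
det(C) = (-5)·13 - 8·4 = -65 - 32 = -97
Since det(C) ≠ 0, rank(C) = 2 and the system is completely controllable.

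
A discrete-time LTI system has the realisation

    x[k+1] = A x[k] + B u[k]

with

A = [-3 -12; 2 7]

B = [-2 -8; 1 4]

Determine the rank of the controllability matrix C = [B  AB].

1

AB = [[-6, -24], [3, 12]]
Controllability matrix C = [B  AB] = [[-2, -8, -6, -24], [1, 4, 3, 12]]
Every column of C is a scalar multiple of column 1 = [-2, 1] (multipliers 1, 4, 3, 12), so the columns span a one-dimensional space.
C ≠ 0, hence rank(C) = 1.
rank(C) = 1 < n = 2, so the pair (A, B) is not completely controllable.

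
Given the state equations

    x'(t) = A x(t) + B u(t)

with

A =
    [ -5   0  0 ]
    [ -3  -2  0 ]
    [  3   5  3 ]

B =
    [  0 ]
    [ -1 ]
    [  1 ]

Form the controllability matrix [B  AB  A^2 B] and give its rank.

AB = [[0], [2], [-2]]
A^2B = [[0], [-4], [4]]
Controllability matrix C = [B  AB  A^2B] = [[0, 0, 0], [-1, 2, -4], [1, -2, 4]]
Every column of C is a scalar multiple of column 1 = [0, -1, 1] (multipliers 1, -2, 4), so the columns span a one-dimensional space.
C ≠ 0, hence rank(C) = 1.
rank(C) = 1 < n = 3, so the pair (A, B) is not completely controllable.

1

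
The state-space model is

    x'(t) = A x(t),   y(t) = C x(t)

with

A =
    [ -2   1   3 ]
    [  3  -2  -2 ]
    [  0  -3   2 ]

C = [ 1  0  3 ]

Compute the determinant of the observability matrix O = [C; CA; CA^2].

CA = [[-2, -8, 9]]
CA^2 = [[-20, -13, 28]]
Observability matrix O = [C; CA; CA^2] = [[1, 0, 3], [-2, -8, 9], [-20, -13, 28]]
Expanding along the first row, det(O) = 1·((-8)·28 - 9·(-13)) - 0·((-2)·28 - 9·(-20)) + 3·((-2)·(-13) - (-8)·(-20)) = 1·(-107) - 0·124 + 3·(-134) = -509
Since det(O) ≠ 0, rank(O) = 3 and the system is completely observable.

-509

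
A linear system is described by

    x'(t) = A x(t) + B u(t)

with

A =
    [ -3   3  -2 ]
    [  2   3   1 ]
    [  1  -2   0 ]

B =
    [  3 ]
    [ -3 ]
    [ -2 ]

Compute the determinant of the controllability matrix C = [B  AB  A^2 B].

-139

AB = [[-14], [-5], [9]]
A^2B = [[9], [-34], [-4]]
Controllability matrix C = [B  AB  A^2B] = [[3, -14, 9], [-3, -5, -34], [-2, 9, -4]]
Expanding along the first row, det(C) = 3·((-5)·(-4) - (-34)·9) - (-14)·((-3)·(-4) - (-34)·(-2)) + 9·((-3)·9 - (-5)·(-2)) = 3·326 - (-14)·(-56) + 9·(-37) = -139
Since det(C) ≠ 0, rank(C) = 3 and the system is completely controllable.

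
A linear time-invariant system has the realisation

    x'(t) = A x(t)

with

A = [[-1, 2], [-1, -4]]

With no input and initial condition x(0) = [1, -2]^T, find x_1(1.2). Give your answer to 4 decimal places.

-0.0995

det(sI - A) = s^2 - (tr A)s + det A, with tr A = (-1) + (-4) = -5 and det A = (-1)·(-4) - 2·(-1) = 4 - (-2) = 6.
So p(s) = det(sI - A) = s^2 + 5s + 6.
Factor s^2 + 5s + 6: two numbers with sum -5 and product 6 are -2 and -3, so s^2 + 5s + 6 = (s + 2)(s + 3).
Hence p(s) = (s + 2) (s + 3), with roots -3, -2.
The eigenvalues -3, -2 are distinct and real, so A is diagonalisable and x(t) = e^{At} x(0) = V diag(e^{λ_i t}) V^{-1} x(0), where the columns of V are the eigenvectors.
λ = -3: A - (-3)I = [[2, 2], [-1, -1]]. Row 1 gives 2·v1 + 2·v2 = 0, so take v_1 = [1, -1]^T.
λ = -2: A - (-2)I = [[1, 2], [-1, -2]]. Row 1 gives 1·v1 + 2·v2 = 0, so take v_2 = [2, -1]^T.
V = [v_1 v_2] = [[1, 2], [-1, -1]] has det V = 1, so V^{-1} = adj(V)/det V = [[-1, -2], [1, 1]].
Modal coordinates z(0) = V^{-1} x(0): (-1)·1 + (-2)·(-2) = 3; 1·1 + 1·(-2) = -1; so z(0) = [3, -1]^T.
x_1(t) = Σ_i (v_i)_1 · z_i(0) · e^{λ_i t} (row 1 of V times the modal terms).
x_1(1.2) = 1·3·e^{-3·1.2} + 2·(-1)·e^{-2·1.2} = 3·0.027324 + (-2)·0.090718 = -0.0995.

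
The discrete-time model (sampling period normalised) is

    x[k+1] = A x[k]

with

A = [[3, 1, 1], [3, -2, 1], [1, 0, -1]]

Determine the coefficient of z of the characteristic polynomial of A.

Expand det(zI - A) for the 3×3 matrix.
p(z) = z^3 - 11z - 12.
(Check: constant term = det(-A) = (-1)^3 det A = -12; coefficient of z^2 = -tr A = 0.)
The coefficient of z is -11.

-11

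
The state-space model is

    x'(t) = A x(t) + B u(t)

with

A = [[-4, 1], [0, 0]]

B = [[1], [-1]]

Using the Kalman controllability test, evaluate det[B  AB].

-5

AB = [[-5], [0]]
Controllability matrix C = [B  AB] = [[1, -5], [-1, 0]]
det(C) = 1·0 - (-5)·(-1) = 0 - 5 = -5
Since det(C) ≠ 0, rank(C) = 2 and the system is completely controllable.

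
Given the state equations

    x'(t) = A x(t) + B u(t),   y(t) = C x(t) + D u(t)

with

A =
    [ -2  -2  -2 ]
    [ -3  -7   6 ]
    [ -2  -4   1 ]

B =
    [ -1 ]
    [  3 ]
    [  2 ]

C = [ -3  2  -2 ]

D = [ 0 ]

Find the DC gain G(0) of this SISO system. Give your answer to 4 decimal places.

13.2500

G(0) = C(-A)^{-1}B + D = -C A^{-1} B + D.
det A = -12, so A^{-1} = (1/-12)·adj(A) = [[-17/12, -5/6, 13/6], [3/4, 1/2, -3/2], [1/6, 1/3, -2/3]]
A^{-1} B = [13/4, -9/4, -1/2]^T
C A^{-1} B = -53/4
G(0) = D - C A^{-1} B = 0 - (-53/4) = 53/4 ≈ 13.2500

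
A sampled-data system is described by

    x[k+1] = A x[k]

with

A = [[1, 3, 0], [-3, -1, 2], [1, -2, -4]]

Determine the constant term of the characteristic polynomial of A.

Expand det(zI - A) for the 3×3 matrix.
p(z) = z^3 + 4z^2 + 12z + 22.
(Check: constant term = det(-A) = (-1)^3 det A = 22; coefficient of z^2 = -tr A = 4.)
The constant term is 22.

22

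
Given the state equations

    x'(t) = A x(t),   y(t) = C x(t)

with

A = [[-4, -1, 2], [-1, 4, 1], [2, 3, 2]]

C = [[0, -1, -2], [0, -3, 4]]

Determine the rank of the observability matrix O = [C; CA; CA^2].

CA = [[-3, -10, -5], [11, 0, 5]]
CA^2 = [[12, -52, -26], [-34, 4, 32]]
Observability matrix O = [C; CA; CA^2] = [[0, -1, -2], [0, -3, 4], [-3, -10, -5], [11, 0, 5], [12, -52, -26], [-34, 4, 32]]
Take the 3×3 submatrix of O formed by rows 1, 2, 3: [[0, -1, -2], [0, -3, 4], [-3, -10, -5]]. Its determinant is 0·((-3)·(-5) - 4·(-10)) - (-1)·(0·(-5) - 4·(-3)) + (-2)·(0·(-10) - (-3)·(-3)) = 0·55 - (-1)·12 + (-2)·(-9) = 30 ≠ 0.
So rank(O) ≥ 3; since O has 3 columns, rank(O) = 3.
rank(O) = 3 = n, so the pair (A, C) is completely observable.

3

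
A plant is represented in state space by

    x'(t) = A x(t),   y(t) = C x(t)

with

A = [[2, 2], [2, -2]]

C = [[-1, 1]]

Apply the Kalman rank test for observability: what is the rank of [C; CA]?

CA = [[0, -4]]
Observability matrix O = [C; CA] = [[-1, 1], [0, -4]]
det(O) = (-1)·(-4) - 1·0 = 4 - 0 = 4 ≠ 0, so rank(O) = 2.
rank(O) = 2 = n, so the pair (A, C) is completely observable.

2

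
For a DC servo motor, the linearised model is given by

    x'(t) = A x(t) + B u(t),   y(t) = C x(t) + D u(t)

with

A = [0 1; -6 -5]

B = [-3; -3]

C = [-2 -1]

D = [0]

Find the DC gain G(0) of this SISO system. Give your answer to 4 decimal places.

3.0000

G(0) = C(-A)^{-1}B + D = -C A^{-1} B + D.
det A = 6, so A^{-1} = (1/6)·adj(A) = [[-5/6, -1/6], [1, 0]]
A^{-1} B = [3, -3]^T
C A^{-1} B = -3
G(0) = D - C A^{-1} B = 0 - (-3) = 3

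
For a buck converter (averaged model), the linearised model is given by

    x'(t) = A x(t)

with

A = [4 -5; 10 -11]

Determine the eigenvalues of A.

det(sI - A) = s^2 - (tr A)s + det A, with tr A = 4 + (-11) = -7 and det A = 4·(-11) - (-5)·10 = -44 - (-50) = 6.
So p(s) = det(sI - A) = s^2 + 7s + 6.
Factor s^2 + 7s + 6: two numbers with sum -7 and product 6 are -1 and -6, so s^2 + 7s + 6 = (s + 1)(s + 6).
Hence p(s) = (s + 1) (s + 6), with roots -6, -1.
All eigenvalues have negative real part, so the system is asymptotically stable.

-6, -1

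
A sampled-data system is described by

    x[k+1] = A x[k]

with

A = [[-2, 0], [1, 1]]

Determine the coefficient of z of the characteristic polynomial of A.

1

For a 2×2 matrix, det(zI - A) = z^2 - (tr A)z + det A.
tr A = -1, det A = -2.
So p(z) = z^2 + z - 2.
The coefficient of z is 1.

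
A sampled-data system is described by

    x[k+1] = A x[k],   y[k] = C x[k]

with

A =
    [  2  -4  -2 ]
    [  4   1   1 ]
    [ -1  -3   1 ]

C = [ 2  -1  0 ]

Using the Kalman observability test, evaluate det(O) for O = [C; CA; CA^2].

157

CA = [[0, -9, -5]]
CA^2 = [[-31, 6, -14]]
Observability matrix O = [C; CA; CA^2] = [[2, -1, 0], [0, -9, -5], [-31, 6, -14]]
Expanding along the first row, det(O) = 2·((-9)·(-14) - (-5)·6) - (-1)·(0·(-14) - (-5)·(-31)) + 0·(0·6 - (-9)·(-31)) = 2·156 - (-1)·(-155) + 0·(-279) = 157
Since det(O) ≠ 0, rank(O) = 3 and the system is completely observable.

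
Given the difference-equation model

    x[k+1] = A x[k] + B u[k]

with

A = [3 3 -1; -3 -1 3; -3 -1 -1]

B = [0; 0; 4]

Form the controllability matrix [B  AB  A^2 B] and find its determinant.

-1152

AB = [[-4], [12], [-4]]
A^2B = [[28], [-12], [4]]
Controllability matrix C = [B  AB  A^2B] = [[0, -4, 28], [0, 12, -12], [4, -4, 4]]
Expanding along the first row, det(C) = 0·(12·4 - (-12)·(-4)) - (-4)·(0·4 - (-12)·4) + 28·(0·(-4) - 12·4) = 0·0 - (-4)·48 + 28·(-48) = -1152
Since det(C) ≠ 0, rank(C) = 3 and the system is completely controllable.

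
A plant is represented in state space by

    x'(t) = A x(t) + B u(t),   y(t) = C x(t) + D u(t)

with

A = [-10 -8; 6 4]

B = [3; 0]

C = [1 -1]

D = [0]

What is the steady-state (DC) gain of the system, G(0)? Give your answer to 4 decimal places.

G(0) = C(-A)^{-1}B + D = -C A^{-1} B + D.
det A = 8, so A^{-1} = (1/8)·adj(A) = [[1/2, 1], [-3/4, -5/4]]
A^{-1} B = [3/2, -9/4]^T
C A^{-1} B = 15/4
G(0) = D - C A^{-1} B = 0 - (15/4) = -15/4 ≈ -3.7500

-3.7500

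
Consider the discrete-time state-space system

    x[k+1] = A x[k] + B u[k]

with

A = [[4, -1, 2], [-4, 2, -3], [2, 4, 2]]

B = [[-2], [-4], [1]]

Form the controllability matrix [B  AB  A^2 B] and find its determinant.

AB = [[-2], [-3], [-18]]
A^2B = [[-41], [56], [-52]]
Controllability matrix C = [B  AB  A^2B] = [[-2, -2, -41], [-4, -3, 56], [1, -18, -52]]
Expanding along the first row, det(C) = (-2)·((-3)·(-52) - 56·(-18)) - (-2)·((-4)·(-52) - 56·1) + (-41)·((-4)·(-18) - (-3)·1) = (-2)·1164 - (-2)·152 + (-41)·75 = -5099
Since det(C) ≠ 0, rank(C) = 3 and the system is completely controllable.

-5099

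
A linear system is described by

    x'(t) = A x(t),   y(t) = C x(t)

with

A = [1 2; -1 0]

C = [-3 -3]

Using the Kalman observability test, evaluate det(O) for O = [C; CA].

CA = [[0, -6]]
Observability matrix O = [C; CA] = [[-3, -3], [0, -6]]
det(O) = (-3)·(-6) - (-3)·0 = 18 - 0 = 18
Since det(O) ≠ 0, rank(O) = 2 and the system is completely observable.

18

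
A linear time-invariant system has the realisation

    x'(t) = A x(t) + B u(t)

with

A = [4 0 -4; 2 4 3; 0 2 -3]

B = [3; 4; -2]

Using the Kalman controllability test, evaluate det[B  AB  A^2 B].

AB = [[20], [16], [14]]
A^2B = [[24], [146], [-10]]
Controllability matrix C = [B  AB  A^2B] = [[3, 20, 24], [4, 16, 146], [-2, 14, -10]]
Expanding along the first row, det(C) = 3·(16·(-10) - 146·14) - 20·(4·(-10) - 146·(-2)) + 24·(4·14 - 16·(-2)) = 3·(-2204) - 20·252 + 24·88 = -9540
Since det(C) ≠ 0, rank(C) = 3 and the system is completely controllable.

-9540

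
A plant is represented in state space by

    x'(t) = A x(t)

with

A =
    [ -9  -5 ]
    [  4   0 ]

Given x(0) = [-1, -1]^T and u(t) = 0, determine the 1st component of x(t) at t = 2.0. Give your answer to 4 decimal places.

det(sI - A) = s^2 - (tr A)s + det A, with tr A = (-9) + 0 = -9 and det A = (-9)·0 - (-5)·4 = 0 - (-20) = 20.
So p(s) = det(sI - A) = s^2 + 9s + 20.
Factor s^2 + 9s + 20: two numbers with sum -9 and product 20 are -4 and -5, so s^2 + 9s + 20 = (s + 4)(s + 5).
Hence p(s) = (s + 4) (s + 5), with roots -5, -4.
The eigenvalues -5, -4 are distinct and real, so A is diagonalisable and x(t) = e^{At} x(0) = V diag(e^{λ_i t}) V^{-1} x(0), where the columns of V are the eigenvectors.
λ = -5: A - (-5)I = [[-4, -5], [4, 5]]. Row 1 gives (-4)·v1 + (-5)·v2 = 0, so take v_1 = [5, -4]^T.
λ = -4: A - (-4)I = [[-5, -5], [4, 4]]. Row 1 gives (-5)·v1 + (-5)·v2 = 0, so take v_2 = [1, -1]^T.
V = [v_1 v_2] = [[5, 1], [-4, -1]] has det V = -1, so V^{-1} = adj(V)/det V = [[1, 1], [-4, -5]].
Modal coordinates z(0) = V^{-1} x(0): 1·(-1) + 1·(-1) = -2; (-4)·(-1) + (-5)·(-1) = 9; so z(0) = [-2, 9]^T.
x_1(t) = Σ_i (v_i)_1 · z_i(0) · e^{λ_i t} (row 1 of V times the modal terms).
x_1(2.0) = 5·(-2)·e^{-5·2.0} + 1·9·e^{-4·2.0} = (-10)·0.000045 + 9·0.000335 = 0.0026.

0.0026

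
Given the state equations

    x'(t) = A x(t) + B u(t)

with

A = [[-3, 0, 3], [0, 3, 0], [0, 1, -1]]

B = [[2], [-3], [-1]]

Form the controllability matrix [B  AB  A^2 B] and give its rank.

3

AB = [[-9], [-9], [-2]]
A^2B = [[21], [-27], [-7]]
Controllability matrix C = [B  AB  A^2B] = [[2, -9, 21], [-3, -9, -27], [-1, -2, -7]]
det(C) = 2·((-9)·(-7) - (-27)·(-2)) - (-9)·((-3)·(-7) - (-27)·(-1)) + 21·((-3)·(-2) - (-9)·(-1)) = 2·9 - (-9)·(-6) + 21·(-3) = -99 ≠ 0, so rank(C) = 3.
rank(C) = 3 = n, so the pair (A, B) is completely controllable.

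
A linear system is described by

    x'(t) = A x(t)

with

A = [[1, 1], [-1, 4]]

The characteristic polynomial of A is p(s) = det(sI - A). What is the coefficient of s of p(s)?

-5

For a 2×2 matrix, det(sI - A) = s^2 - (tr A)s + det A.
tr A = 5, det A = 5.
So p(s) = s^2 - 5s + 5.
The coefficient of s is -5.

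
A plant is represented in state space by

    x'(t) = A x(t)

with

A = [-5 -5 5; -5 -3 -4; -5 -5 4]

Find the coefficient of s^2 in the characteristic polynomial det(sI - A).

4

Expand det(sI - A) for the 3×3 matrix.
p(s) = s^3 + 4s^2 - 37s - 10.
(Check: constant term = det(-A) = (-1)^3 det A = -10; coefficient of s^2 = -tr A = 4.)
The coefficient of s^2 is 4.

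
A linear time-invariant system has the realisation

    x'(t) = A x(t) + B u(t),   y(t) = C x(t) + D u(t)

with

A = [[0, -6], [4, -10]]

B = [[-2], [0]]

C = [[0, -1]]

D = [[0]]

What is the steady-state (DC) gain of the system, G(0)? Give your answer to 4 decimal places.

0.3333

G(0) = C(-A)^{-1}B + D = -C A^{-1} B + D.
det A = 24, so A^{-1} = (1/24)·adj(A) = [[-5/12, 1/4], [-1/6, 0]]
A^{-1} B = [5/6, 1/3]^T
C A^{-1} B = -1/3
G(0) = D - C A^{-1} B = 0 - (-1/3) = 1/3 ≈ 0.3333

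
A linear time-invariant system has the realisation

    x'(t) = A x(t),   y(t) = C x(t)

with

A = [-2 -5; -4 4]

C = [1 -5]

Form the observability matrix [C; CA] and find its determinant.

65

CA = [[18, -25]]
Observability matrix O = [C; CA] = [[1, -5], [18, -25]]
det(O) = 1·(-25) - (-5)·18 = -25 - (-90) = 65
Since det(O) ≠ 0, rank(O) = 2 and the system is completely observable.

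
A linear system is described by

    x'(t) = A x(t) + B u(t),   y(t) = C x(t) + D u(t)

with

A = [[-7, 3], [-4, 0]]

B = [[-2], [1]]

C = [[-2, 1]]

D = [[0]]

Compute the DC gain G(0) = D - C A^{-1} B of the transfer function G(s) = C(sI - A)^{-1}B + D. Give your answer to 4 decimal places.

G(0) = C(-A)^{-1}B + D = -C A^{-1} B + D.
det A = 12, so A^{-1} = (1/12)·adj(A) = [[0, -1/4], [1/3, -7/12]]
A^{-1} B = [-1/4, -5/4]^T
C A^{-1} B = -3/4
G(0) = D - C A^{-1} B = 0 - (-3/4) = 3/4 ≈ 0.7500

0.7500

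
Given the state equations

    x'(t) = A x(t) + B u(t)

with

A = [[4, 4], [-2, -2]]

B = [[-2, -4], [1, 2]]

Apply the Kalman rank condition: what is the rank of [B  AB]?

1

AB = [[-4, -8], [2, 4]]
Controllability matrix C = [B  AB] = [[-2, -4, -4, -8], [1, 2, 2, 4]]
Every column of C is a scalar multiple of column 1 = [-2, 1] (multipliers 1, 2, 2, 4), so the columns span a one-dimensional space.
C ≠ 0, hence rank(C) = 1.
rank(C) = 1 < n = 2, so the pair (A, B) is not completely controllable.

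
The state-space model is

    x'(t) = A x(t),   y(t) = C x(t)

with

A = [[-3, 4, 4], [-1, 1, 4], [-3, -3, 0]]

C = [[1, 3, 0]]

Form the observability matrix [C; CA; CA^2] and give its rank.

3

CA = [[-6, 7, 16]]
CA^2 = [[-37, -65, 4]]
Observability matrix O = [C; CA; CA^2] = [[1, 3, 0], [-6, 7, 16], [-37, -65, 4]]
det(O) = 1·(7·4 - 16·(-65)) - 3·((-6)·4 - 16·(-37)) + 0·((-6)·(-65) - 7·(-37)) = 1·1068 - 3·568 + 0·649 = -636 ≠ 0, so rank(O) = 3.
rank(O) = 3 = n, so the pair (A, C) is completely observable.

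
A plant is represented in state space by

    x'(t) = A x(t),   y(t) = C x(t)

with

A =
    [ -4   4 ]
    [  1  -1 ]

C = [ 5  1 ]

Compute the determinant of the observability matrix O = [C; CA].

114

CA = [[-19, 19]]
Observability matrix O = [C; CA] = [[5, 1], [-19, 19]]
det(O) = 5·19 - 1·(-19) = 95 - (-19) = 114
Since det(O) ≠ 0, rank(O) = 2 and the system is completely observable.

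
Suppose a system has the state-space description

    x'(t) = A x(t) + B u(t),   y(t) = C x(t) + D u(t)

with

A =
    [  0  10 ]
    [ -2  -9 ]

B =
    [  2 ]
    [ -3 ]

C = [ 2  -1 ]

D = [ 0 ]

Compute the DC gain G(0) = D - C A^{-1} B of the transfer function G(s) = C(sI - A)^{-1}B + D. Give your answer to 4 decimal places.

G(0) = C(-A)^{-1}B + D = -C A^{-1} B + D.
det A = 20, so A^{-1} = (1/20)·adj(A) = [[-9/20, -1/2], [1/10, 0]]
A^{-1} B = [3/5, 1/5]^T
C A^{-1} B = 1
G(0) = D - C A^{-1} B = 0 - (1) = -1

-1.0000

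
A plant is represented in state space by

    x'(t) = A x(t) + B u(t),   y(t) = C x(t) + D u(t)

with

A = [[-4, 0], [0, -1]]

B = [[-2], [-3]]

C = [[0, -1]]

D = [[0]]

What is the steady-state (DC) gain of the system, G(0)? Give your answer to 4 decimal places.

3.0000

G(0) = C(-A)^{-1}B + D = -C A^{-1} B + D.
det A = 4, so A^{-1} = (1/4)·adj(A) = [[-1/4, 0], [0, -1]]
A^{-1} B = [1/2, 3]^T
C A^{-1} B = -3
G(0) = D - C A^{-1} B = 0 - (-3) = 3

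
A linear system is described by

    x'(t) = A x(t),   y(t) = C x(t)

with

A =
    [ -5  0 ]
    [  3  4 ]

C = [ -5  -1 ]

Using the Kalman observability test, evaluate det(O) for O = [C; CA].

CA = [[22, -4]]
Observability matrix O = [C; CA] = [[-5, -1], [22, -4]]
det(O) = (-5)·(-4) - (-1)·22 = 20 - (-22) = 42
Since det(O) ≠ 0, rank(O) = 2 and the system is completely observable.

42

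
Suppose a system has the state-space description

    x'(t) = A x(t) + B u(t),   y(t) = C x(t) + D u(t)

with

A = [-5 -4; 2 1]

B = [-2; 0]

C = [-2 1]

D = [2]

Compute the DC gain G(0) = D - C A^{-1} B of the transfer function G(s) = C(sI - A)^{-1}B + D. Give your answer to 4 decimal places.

-0.6667

G(0) = C(-A)^{-1}B + D = -C A^{-1} B + D.
det A = 3, so A^{-1} = (1/3)·adj(A) = [[1/3, 4/3], [-2/3, -5/3]]
A^{-1} B = [-2/3, 4/3]^T
C A^{-1} B = 8/3
G(0) = D - C A^{-1} B = 2 - (8/3) = -2/3 ≈ -0.6667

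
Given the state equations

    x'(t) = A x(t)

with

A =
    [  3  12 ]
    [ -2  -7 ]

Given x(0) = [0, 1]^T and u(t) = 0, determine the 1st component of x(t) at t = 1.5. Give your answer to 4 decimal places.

det(sI - A) = s^2 - (tr A)s + det A, with tr A = 3 + (-7) = -4 and det A = 3·(-7) - 12·(-2) = -21 - (-24) = 3.
So p(s) = det(sI - A) = s^2 + 4s + 3.
Factor s^2 + 4s + 3: two numbers with sum -4 and product 3 are -1 and -3, so s^2 + 4s + 3 = (s + 1)(s + 3).
Hence p(s) = (s + 1) (s + 3), with roots -3, -1.
The eigenvalues -3, -1 are distinct and real, so A is diagonalisable and x(t) = e^{At} x(0) = V diag(e^{λ_i t}) V^{-1} x(0), where the columns of V are the eigenvectors.
λ = -3: A - (-3)I = [[6, 12], [-2, -4]]. Row 1 gives 6·v1 + 12·v2 = 0, so take v_1 = [-2, 1]^T.
λ = -1: A - (-1)I = [[4, 12], [-2, -6]]. Row 1 gives 4·v1 + 12·v2 = 0, so take v_2 = [3, -1]^T.
V = [v_1 v_2] = [[-2, 3], [1, -1]] has det V = -1, so V^{-1} = adj(V)/det V = [[1, 3], [1, 2]].
Modal coordinates z(0) = V^{-1} x(0): 1·0 + 3·1 = 3; 1·0 + 2·1 = 2; so z(0) = [3, 2]^T.
x_1(t) = Σ_i (v_i)_1 · z_i(0) · e^{λ_i t} (row 1 of V times the modal terms).
x_1(1.5) = (-2)·3·e^{-3·1.5} + 3·2·e^{-1·1.5} = (-6)·0.011109 + 6·0.223130 = 1.2721.

1.2721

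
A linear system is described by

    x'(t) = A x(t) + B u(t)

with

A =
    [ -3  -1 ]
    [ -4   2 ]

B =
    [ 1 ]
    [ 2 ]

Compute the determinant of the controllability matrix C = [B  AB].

AB = [[-5], [0]]
Controllability matrix C = [B  AB] = [[1, -5], [2, 0]]
det(C) = 1·0 - (-5)·2 = 0 - (-10) = 10
Since det(C) ≠ 0, rank(C) = 2 and the system is completely controllable.

10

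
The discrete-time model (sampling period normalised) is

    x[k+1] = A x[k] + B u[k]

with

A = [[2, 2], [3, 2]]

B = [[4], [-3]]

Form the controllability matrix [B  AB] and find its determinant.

AB = [[2], [6]]
Controllability matrix C = [B  AB] = [[4, 2], [-3, 6]]
det(C) = 4·6 - 2·(-3) = 24 - (-6) = 30
Since det(C) ≠ 0, rank(C) = 2 and the system is completely controllable.

30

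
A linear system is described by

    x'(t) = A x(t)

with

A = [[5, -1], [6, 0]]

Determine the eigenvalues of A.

2, 3

det(sI - A) = s^2 - (tr A)s + det A, with tr A = 5 + 0 = 5 and det A = 5·0 - (-1)·6 = 0 - (-6) = 6.
So p(s) = det(sI - A) = s^2 - 5s + 6.
Factor s^2 - 5s + 6: two numbers with sum 5 and product 6 are 3 and 2, so s^2 - 5s + 6 = (s - 3)(s - 2).
Hence p(s) = (s - 3) (s - 2), with roots 2, 3.
At least one eigenvalue has non-negative real part, so the system is not asymptotically stable.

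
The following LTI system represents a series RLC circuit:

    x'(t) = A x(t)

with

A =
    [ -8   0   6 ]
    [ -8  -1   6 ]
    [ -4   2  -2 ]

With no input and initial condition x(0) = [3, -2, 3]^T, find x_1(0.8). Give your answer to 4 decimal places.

det(sI - A) = s^3 - (tr A)s^2 + (M11 + M22 + M33)s - det A, where Mii is the 2×2 principal minor of A obtained by deleting row i and column i.
tr A = (-8) + (-1) + (-2) = -11; M11 = (-1)·(-2) - 6·2 = 2 - 12 = -10; M22 = (-8)·(-2) - 6·(-4) = 16 - (-24) = 40; M33 = (-8)·(-1) - 0·(-8) = 8 - 0 = 8; sum of minors = 38.
det A = (-8)·((-1)·(-2) - 6·2) - 0·((-8)·(-2) - 6·(-4)) + 6·((-8)·2 - (-1)·(-4)) = (-8)·(-10) - 0·40 + 6·(-20) = -40.
So p(s) = det(sI - A) = s^3 + 11s^2 + 38s + 40.
Rational-root test: any integer root divides 40. Testing small divisors, s = -2 works: p(-2) = -8 + 44 + (-76) + 40 = 0, so (s + 2) is a factor.
Dividing, p(s) = (s + 2)(s^2 + 9s + 20).
Factor s^2 + 9s + 20: two numbers with sum -9 and product 20 are -4 and -5, so s^2 + 9s + 20 = (s + 4)(s + 5).
Hence p(s) = (s + 2) (s + 4) (s + 5), with roots -5, -4, -2.
The eigenvalues -5, -4, -2 are distinct and real, so A is diagonalisable and x(t) = e^{At} x(0) = V diag(e^{λ_i t}) V^{-1} x(0), where the columns of V are the eigenvectors.
λ = -5: A - (-5)I = [[-3, 0, 6], [-8, 4, 6], [-4, 2, 3]]. v must be orthogonal to every row; (row 1) × (row 2) = [-24, -30, -12], so take v_1 = [4, 5, 2]^T.
λ = -4: A - (-4)I = [[-4, 0, 6], [-8, 3, 6], [-4, 2, 2]]. v must be orthogonal to every row; (row 1) × (row 2) = [-18, -24, -12], so take v_2 = [-3, -4, -2]^T.
λ = -2: A - (-2)I = [[-6, 0, 6], [-8, 1, 6], [-4, 2, 0]]. v must be orthogonal to every row; (row 1) × (row 2) = [-6, -12, -6], so take v_3 = [-1, -2, -1]^T.
V = [v_1 v_2 v_3] = [[4, -3, -1], [5, -4, -2], [2, -2, -1]] has det V = -1, so V^{-1} = adj(V)/det V = [[0, 1, -2], [-1, 2, -3], [2, -2, 1]].
Modal coordinates z(0) = V^{-1} x(0): 0·3 + 1·(-2) + (-2)·3 = -8; (-1)·3 + 2·(-2) + (-3)·3 = -16; 2·3 + (-2)·(-2) + 1·3 = 13; so z(0) = [-8, -16, 13]^T.
x_1(t) = Σ_i (v_i)_1 · z_i(0) · e^{λ_i t} (row 1 of V times the modal terms).
x_1(0.8) = 4·(-8)·e^{-5·0.8} + (-3)·(-16)·e^{-4·0.8} + (-1)·13·e^{-2·0.8} = (-32)·0.018316 + 48·0.040762 + (-13)·0.201897 = -1.2542.

-1.2542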